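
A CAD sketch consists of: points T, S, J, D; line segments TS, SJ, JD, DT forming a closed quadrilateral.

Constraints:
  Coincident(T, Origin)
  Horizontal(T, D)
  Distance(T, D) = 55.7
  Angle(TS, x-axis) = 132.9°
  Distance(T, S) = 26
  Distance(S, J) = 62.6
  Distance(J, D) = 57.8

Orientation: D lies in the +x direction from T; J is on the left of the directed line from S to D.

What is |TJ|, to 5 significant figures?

63.810

Checks: |SJ| = 62.60 ✓; |JD| = 57.80 ✓.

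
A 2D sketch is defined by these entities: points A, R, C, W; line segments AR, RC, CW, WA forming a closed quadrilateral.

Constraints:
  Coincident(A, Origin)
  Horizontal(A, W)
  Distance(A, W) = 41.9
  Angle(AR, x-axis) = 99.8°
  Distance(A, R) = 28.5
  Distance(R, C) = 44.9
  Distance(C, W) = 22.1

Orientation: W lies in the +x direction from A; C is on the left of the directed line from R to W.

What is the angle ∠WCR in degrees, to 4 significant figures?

103.7°

Checks: A = (0.00, 0.00) ✓; |RC| = 44.90 ✓; |CW| = 22.10 ✓.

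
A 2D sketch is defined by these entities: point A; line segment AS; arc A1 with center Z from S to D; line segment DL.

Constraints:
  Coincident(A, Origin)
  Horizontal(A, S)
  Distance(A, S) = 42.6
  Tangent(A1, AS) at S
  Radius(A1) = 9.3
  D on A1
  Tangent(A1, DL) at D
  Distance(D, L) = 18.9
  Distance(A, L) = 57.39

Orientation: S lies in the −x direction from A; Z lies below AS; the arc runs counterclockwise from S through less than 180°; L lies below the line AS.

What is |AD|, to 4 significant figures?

52.88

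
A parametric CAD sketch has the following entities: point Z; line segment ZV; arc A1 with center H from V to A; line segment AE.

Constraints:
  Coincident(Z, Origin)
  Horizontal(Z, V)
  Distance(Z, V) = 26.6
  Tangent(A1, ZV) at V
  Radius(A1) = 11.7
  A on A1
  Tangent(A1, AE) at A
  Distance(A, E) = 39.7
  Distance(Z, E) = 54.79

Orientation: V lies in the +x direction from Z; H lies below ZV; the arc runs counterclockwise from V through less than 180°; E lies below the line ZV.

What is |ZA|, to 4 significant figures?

19.39

Z is at the origin; ZV is horizontal with |ZV| = 26.6 and V on the +x side, so V = (26.60, 0.000). The tangent condition forces HV to be normal to ZV, so H = V + (0, -11.7) = (26.60, -11.70). Since HA ⟂ AE (tangency), |HE| = √(11.7² + 39.7²) = 41.39 regardless of where A sits on A1. So E lies on both circle(Z, 54.79) and circle(H, 41.39); the below-ZV intersection is E = (17.22, -52.01). A is the foot of the tangent from E: A = (14.92, -12.38).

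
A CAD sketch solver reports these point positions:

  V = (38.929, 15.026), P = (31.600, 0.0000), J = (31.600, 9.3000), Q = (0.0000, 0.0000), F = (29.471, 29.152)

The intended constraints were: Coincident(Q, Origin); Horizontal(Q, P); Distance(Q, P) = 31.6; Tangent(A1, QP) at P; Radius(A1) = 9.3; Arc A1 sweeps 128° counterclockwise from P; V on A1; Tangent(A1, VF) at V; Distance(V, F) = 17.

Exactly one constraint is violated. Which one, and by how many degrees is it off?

Tangent(A1, VF) at V — off by 4.20°.

Q = (0.00, 0.00) ✓; Q.y = 0.00, P.y = 0.00 ✓; |QP| = 31.60 ✓; ∠(JP, PQ) = 90.00° ✓; |JP| = 9.300 ✓; bearing(J→V) − bearing(J→P) = 128.0° ✓; |JV| = 9.301 ✓; ∠(JV, VF) = 94.20° ✗; |VF| = 17.00 ✓.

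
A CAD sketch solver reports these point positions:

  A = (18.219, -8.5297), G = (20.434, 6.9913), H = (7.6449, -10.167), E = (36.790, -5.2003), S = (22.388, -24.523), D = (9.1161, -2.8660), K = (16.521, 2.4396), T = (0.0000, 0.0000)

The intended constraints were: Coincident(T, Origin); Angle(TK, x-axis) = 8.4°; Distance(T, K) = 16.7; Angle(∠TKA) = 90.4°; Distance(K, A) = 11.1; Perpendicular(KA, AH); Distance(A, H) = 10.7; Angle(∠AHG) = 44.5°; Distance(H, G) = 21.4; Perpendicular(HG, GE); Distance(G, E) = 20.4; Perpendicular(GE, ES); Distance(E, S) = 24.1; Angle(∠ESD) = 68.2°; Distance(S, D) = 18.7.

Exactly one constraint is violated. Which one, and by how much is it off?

Distance(S, D) = 18.7 — off by 6.70.

T = (0.00, 0.00) ✓; TK at 8.400° ✓; |TK| = 16.70 ✓; ∠TKA = 90.40° ✓; |KA| = 11.10 ✓; ∠(KA, AH) = 90.00° ✓; |AH| = 10.70 ✓; ∠AHG = 44.50° ✓; |HG| = 21.40 ✓; ∠(HG, GE) = 90.00° ✓; |GE| = 20.40 ✓; ∠(GE, ES) = 90.00° ✓; |ES| = 24.10 ✓; ∠ESD = 68.20° ✓; |SD| = 25.40 ✗.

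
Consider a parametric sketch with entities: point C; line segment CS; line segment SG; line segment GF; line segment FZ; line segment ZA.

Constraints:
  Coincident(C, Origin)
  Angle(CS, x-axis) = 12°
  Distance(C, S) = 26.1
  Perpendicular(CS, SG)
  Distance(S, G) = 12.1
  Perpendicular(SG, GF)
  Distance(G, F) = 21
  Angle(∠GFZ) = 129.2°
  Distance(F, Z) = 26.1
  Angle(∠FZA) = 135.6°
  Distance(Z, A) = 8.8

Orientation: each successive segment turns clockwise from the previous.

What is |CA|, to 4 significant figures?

19.94

C is at the origin; CS runs at 12.0° with length 26.1, so S = (25.53, 5.426). CS ⟂ SG, so SG runs at -78.00°; with |SG| = 12.1, G = (28.05, -6.409). SG ⟂ GF, so GF runs at -168.0°; with |GF| = 21.0, F = (7.504, -10.78). ∠GFZ = 129.2° gives FZ at 141.2° from the x-axis; with |FZ| = 26.1, Z = (-12.84, 5.579). ∠FZA = 135.6° gives ZA at 96.80° from the x-axis; with |ZA| = 8.8, A = (-13.88, 14.32). Then |CA| = |A − C| = 19.94.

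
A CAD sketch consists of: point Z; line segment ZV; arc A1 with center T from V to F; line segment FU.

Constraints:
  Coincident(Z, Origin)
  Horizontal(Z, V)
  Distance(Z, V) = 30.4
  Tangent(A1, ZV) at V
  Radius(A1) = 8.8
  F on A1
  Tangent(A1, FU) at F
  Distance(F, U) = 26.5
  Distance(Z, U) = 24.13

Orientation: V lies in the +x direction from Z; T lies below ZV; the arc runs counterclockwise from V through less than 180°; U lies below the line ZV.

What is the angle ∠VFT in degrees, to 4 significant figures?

65.25°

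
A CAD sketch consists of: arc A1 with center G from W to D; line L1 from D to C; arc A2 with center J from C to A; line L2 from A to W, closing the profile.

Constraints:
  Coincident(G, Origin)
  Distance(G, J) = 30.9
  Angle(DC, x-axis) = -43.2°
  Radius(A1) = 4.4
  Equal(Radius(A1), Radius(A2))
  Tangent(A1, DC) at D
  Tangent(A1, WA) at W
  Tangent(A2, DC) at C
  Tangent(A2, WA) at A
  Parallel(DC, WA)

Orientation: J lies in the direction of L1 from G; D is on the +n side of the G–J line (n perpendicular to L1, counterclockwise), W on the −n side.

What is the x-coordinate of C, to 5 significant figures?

25.537

The slot axis is L1's direction at -43.2°, so u = (cos -43.2°, sin -43.2°) = (0.72897, -0.68455) and n = (−sin -43.2°, cos -43.2°) = (0.68455, 0.72897). G is at the origin and J lies 30.9 along u from G, so J = 30.9·u = (22.525, -21.153). Tangency of A1 to both parallel lines with radius 4.4 puts D and W at G ± 4.4·n: D = (3.0120, 3.2075), W = (-3.0120, -3.2075). Equal radii place C and A the same way about J: C = J + 4.4·n = (25.537, -17.945), A = J − 4.4·n = (19.513, -24.360). So C.x = 25.537.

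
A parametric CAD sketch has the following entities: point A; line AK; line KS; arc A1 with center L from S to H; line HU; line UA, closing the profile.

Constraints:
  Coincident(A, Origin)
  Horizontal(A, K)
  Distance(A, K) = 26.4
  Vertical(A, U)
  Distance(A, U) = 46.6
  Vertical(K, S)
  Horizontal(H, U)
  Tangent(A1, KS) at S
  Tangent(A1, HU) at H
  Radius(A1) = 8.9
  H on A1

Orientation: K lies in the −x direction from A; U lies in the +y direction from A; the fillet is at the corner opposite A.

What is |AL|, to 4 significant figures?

41.56

A is at the origin; A and K share the same y with |AK| = 26.4 and K on the −x side, so K = (-26.40, 0.000). A and U share the same x with |AU| = 46.6 and U on the +y side, so U = (0.000, 46.60). The virtual corner opposite A is at (-26.40, 46.60). Since A1 is tangent to KS there, LS ⟂ KS and A1 meets HU tangentially, so LH is at right angles to HU, with radius 8.9, so the center L sits 8.9 in from both sides at L = (-17.50, 37.70). Then |AL| = |L − A| = 41.56.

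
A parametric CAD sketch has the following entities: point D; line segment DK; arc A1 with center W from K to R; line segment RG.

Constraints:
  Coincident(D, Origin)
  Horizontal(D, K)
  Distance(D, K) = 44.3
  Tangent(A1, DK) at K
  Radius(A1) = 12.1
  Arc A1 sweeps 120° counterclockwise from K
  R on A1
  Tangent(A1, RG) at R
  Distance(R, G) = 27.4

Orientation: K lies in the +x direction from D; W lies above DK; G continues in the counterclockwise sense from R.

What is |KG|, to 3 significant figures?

42.0

On A1, K sits at bearing -90° from W; a 120° counterclockwise sweep puts R at bearing 30°, so R = W + 12.1·(cos 30°, sin 30°) = (54.8, 18.1). The tangent condition forces WR to be normal to RG, so RG runs along (−sin 30°, cos 30°); with |RG| = 27.4, G = (41.1, 41.9). Then |KG| = |G − K| = 42.0.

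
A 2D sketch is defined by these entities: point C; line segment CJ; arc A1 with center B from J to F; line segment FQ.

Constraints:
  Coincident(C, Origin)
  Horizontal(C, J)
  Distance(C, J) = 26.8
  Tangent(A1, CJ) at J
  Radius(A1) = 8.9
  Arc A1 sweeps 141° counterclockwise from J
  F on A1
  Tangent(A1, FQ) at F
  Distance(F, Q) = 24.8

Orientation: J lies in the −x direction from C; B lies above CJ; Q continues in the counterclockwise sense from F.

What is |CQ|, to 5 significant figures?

51.239

C is at the origin; C and J share the same y with |CJ| = 26.8 and J on the −x side, so J = (-26.800, 0.0000). Tangency of A1 to CJ means the radius BJ is perpendicular to CJ, so B = J + (0, 8.9) = (-26.800, 8.9000). On A1, J sits at bearing -90° from B; a 141° counterclockwise sweep puts F at bearing 51°, so F = B + 8.9·(cos 51°, sin 51°) = (-21.199, 15.817). Tangency of A1 to FQ means the radius BF is perpendicular to FQ, so FQ runs along (−sin 51°, cos 51°); with |FQ| = 24.8, Q = (-40.472, 31.424). Then |CQ| = |Q − C| = 51.239.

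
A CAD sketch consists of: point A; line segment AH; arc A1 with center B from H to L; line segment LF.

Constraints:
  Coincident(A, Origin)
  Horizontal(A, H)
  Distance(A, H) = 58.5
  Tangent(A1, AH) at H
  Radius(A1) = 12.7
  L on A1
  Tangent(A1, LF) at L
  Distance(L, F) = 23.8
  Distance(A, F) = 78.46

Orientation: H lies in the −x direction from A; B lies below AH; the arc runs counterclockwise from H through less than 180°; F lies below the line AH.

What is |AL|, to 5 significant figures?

72.490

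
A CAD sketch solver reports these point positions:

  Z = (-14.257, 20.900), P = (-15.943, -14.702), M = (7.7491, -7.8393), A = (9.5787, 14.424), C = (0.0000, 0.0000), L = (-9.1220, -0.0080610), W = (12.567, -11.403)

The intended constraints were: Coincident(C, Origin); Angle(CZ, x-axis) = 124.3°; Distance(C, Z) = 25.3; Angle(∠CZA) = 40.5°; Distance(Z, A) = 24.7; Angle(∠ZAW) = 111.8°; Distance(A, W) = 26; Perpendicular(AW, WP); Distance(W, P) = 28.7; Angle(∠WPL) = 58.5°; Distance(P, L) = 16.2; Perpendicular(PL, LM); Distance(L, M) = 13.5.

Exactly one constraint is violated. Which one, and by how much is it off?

Distance(L, M) = 13.5 — off by 5.10.

C = (0.00, 0.00) ✓; CZ at 124.3° ✓; |CZ| = 25.30 ✓; ∠CZA = 40.50° ✓; |ZA| = 24.70 ✓; ∠ZAW = 111.8° ✓; |AW| = 26.00 ✓; ∠(AW, WP) = 90.00° ✓; |WP| = 28.70 ✓; ∠WPL = 58.50° ✓; |PL| = 16.20 ✓; ∠(PL, LM) = 90.00° ✓; |LM| = 18.60 ✗.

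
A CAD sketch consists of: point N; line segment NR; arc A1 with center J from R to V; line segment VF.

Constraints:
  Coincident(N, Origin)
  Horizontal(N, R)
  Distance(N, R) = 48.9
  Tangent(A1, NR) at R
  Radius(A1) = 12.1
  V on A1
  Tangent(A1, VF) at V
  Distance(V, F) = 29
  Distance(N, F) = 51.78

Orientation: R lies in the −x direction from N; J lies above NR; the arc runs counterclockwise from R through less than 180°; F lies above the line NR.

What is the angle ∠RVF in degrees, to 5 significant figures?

138.35°

Checks: |JV| = 12.10 ✓; ∠(JV, VF) = 90.00° ✓; |VF| = 29.00 ✓; |NF| = 51.78 ✓.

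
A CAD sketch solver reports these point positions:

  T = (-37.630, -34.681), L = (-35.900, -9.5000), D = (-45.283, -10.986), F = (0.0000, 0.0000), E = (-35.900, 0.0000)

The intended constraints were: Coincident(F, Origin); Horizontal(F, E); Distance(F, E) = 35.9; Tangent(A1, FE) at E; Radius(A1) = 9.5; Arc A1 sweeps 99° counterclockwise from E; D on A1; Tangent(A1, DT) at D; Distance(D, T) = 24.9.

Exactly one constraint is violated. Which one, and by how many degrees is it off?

Tangent(A1, DT) at D — off by 8.90°.

F = (0.00, 0.00) ✓; F.y = 0.00, E.y = 0.00 ✓; |FE| = 35.90 ✓; ∠(LE, EF) = 90.00° ✓; |LE| = 9.500 ✓; bearing(L→D) − bearing(L→E) = 99.00° ✓; |LD| = 9.500 ✓; ∠(LD, DT) = 81.10° ✗; |DT| = 24.90 ✓.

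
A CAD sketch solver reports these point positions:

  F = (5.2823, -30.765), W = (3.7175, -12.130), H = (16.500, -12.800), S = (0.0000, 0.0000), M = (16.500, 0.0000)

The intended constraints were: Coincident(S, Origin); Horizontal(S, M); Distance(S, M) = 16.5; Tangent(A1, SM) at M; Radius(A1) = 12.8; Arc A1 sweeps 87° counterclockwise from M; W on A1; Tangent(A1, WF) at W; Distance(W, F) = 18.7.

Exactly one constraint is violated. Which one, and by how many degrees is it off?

Tangent(A1, WF) at W — off by 7.80°.

S = (0.00, 0.00) ✓; S.y = 0.00, M.y = 0.00 ✓; |SM| = 16.50 ✓; ∠(HM, MS) = 90.00° ✓; |HM| = 12.80 ✓; bearing(H→W) − bearing(H→M) = 87.00° ✓; |HW| = 12.80 ✓; ∠(HW, WF) = 82.20° ✗; |WF| = 18.70 ✓.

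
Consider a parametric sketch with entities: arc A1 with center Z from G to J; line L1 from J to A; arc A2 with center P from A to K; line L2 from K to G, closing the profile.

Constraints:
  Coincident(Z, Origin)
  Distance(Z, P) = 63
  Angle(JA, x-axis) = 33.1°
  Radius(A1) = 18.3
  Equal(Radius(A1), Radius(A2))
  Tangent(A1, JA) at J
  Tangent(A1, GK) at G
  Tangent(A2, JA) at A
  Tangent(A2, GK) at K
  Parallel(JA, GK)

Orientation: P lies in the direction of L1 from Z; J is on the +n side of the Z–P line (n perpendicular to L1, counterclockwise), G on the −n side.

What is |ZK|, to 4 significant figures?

65.60

The slot axis is L1's direction at 33.1°, so u = (cos 33.1°, sin 33.1°) = (0.8377, 0.5461) and n = (−sin 33.1°, cos 33.1°) = (-0.5461, 0.8377). Z is at the origin and P lies 63.0 along u from Z, so P = 63.0·u = (52.78, 34.40). Tangency of A1 to both parallel lines with radius 18.3 puts J and G at Z ± 18.3·n: J = (-9.994, 15.33), G = (9.994, -15.33). Equal radii place A and K the same way about P: A = P + 18.3·n = (42.78, 49.73), K = P − 18.3·n = (62.77, 19.07). Then |ZK| = |K − Z| = 65.60.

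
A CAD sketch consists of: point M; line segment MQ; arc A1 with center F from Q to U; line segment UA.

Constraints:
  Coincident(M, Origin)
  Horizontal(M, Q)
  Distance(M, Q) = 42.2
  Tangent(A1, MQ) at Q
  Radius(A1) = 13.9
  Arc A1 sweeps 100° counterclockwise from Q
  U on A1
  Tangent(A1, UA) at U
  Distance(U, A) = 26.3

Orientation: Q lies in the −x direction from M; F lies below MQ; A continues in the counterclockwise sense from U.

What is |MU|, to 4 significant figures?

58.22

M is at the origin; M and Q share the same y with |MQ| = 42.2 and Q on the −x side, so Q = (-42.20, 0.000). Since A1 is tangent to MQ there, FQ ⟂ MQ, so F = Q + (0, -13.9) = (-42.20, -13.90). On A1, Q sits at bearing 90° from F; a 100° counterclockwise sweep puts U at bearing 190°, so U = F + 13.9·(cos 190°, sin 190°) = (-55.89, -16.31). Then |MU| = |U − M| = 58.22.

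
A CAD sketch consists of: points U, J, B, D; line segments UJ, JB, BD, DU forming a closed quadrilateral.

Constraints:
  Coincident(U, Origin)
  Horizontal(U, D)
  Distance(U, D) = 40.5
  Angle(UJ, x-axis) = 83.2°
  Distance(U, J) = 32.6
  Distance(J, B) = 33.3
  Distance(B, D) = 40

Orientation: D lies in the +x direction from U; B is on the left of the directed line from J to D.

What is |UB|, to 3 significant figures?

53.9

Checks: |JB| = 33.30 ✓; |BD| = 40.00 ✓.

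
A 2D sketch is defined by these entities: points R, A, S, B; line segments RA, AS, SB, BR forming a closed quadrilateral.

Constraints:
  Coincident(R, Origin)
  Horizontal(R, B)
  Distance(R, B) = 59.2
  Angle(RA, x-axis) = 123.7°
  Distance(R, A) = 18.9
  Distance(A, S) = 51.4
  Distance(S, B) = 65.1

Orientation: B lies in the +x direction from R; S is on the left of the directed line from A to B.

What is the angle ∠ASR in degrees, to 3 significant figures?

18.0°

R is at the origin; R and B share the same y with |RB| = 59.2 and B in +x, so B = (59.2, 0). RA runs at 123.7° with |RA| = 18.9, so A = (-10.5, 15.7). S is determined by |AS| = 51.4 and |SB| = 65.1 together: it lies at the intersection of circle(A, 51.4) and circle(B, 65.1). With |AB| = 71.4, the foot of the radical line on AB is 24.5 from A and the perpendicular offset is √(51.4² − 24.5²) = 45.2. Taking the left-of-AB solution: S = (23.4, 54.4).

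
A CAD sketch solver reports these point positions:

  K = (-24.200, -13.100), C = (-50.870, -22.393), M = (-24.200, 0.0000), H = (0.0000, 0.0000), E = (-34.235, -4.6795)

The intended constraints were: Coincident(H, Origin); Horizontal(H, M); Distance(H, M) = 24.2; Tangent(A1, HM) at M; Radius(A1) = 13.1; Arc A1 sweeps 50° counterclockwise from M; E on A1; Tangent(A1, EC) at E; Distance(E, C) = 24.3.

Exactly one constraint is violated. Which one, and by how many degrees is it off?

Tangent(A1, EC) at E — off by 3.20°.

H = (0.00, 0.00) ✓; H.y = 0.00, M.y = 0.00 ✓; |HM| = 24.20 ✓; ∠(KM, MH) = 90.00° ✓; |KM| = 13.10 ✓; bearing(K→E) − bearing(K→M) = 50.00° ✓; |KE| = 13.10 ✓; ∠(KE, EC) = 93.20° ✗; |EC| = 24.30 ✓.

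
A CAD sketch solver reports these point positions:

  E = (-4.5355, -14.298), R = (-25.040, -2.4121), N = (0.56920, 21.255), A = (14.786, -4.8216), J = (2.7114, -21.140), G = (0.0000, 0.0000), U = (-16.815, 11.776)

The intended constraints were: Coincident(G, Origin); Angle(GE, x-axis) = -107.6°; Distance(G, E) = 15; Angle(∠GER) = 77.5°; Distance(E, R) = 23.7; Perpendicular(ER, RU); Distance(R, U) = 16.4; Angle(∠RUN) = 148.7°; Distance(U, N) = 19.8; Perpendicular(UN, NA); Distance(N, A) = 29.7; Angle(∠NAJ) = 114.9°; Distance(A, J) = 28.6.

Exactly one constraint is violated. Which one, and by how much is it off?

Distance(A, J) = 28.6 — off by 8.30.

G = (0.00, 0.00) ✓; GE at -107.6° ✓; |GE| = 15.00 ✓; ∠GER = 77.50° ✓; |ER| = 23.70 ✓; ∠(ER, RU) = 90.00° ✓; |RU| = 16.40 ✓; ∠RUN = 148.7° ✓; |UN| = 19.80 ✓; ∠(UN, NA) = 90.00° ✓; |NA| = 29.70 ✓; ∠NAJ = 114.9° ✓; |AJ| = 20.30 ✗.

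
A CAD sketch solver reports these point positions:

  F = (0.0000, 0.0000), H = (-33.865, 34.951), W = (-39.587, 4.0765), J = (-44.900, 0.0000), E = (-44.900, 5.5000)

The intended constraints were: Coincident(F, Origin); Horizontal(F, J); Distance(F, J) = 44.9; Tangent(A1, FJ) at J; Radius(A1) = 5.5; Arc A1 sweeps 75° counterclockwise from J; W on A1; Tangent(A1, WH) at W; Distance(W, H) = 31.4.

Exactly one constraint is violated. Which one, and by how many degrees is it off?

Tangent(A1, WH) at W — off by 4.50°.

F = (0.00, 0.00) ✓; F.y = 0.00, J.y = 0.00 ✓; |FJ| = 44.90 ✓; ∠(EJ, JF) = 90.00° ✓; |EJ| = 5.500 ✓; bearing(E→W) − bearing(E→J) = 75.00° ✓; |EW| = 5.500 ✓; ∠(EW, WH) = 85.50° ✗; |WH| = 31.40 ✓.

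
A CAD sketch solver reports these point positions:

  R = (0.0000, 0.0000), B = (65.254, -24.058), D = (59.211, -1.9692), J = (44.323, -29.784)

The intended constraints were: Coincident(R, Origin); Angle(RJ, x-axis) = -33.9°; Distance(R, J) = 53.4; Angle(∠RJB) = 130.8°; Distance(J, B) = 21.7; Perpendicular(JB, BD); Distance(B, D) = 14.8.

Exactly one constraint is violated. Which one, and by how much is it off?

Distance(B, D) = 14.8 — off by 8.10.

R = (0.00, 0.00) ✓; RJ at -33.90° ✓; |RJ| = 53.40 ✓; ∠RJB = 130.8° ✓; |JB| = 21.70 ✓; ∠(JB, BD) = 90.00° ✓; |BD| = 22.90 ✗.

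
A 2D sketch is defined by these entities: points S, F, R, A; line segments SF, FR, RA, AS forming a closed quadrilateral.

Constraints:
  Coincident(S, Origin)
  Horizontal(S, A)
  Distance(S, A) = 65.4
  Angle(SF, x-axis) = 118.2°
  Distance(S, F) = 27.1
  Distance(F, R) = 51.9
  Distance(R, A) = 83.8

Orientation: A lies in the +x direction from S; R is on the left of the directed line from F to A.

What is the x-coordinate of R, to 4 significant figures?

15.54

S is at the origin; S and A share the same y with |SA| = 65.4 and A in +x, so A = (65.4, 0). SF runs at 118.2° with |SF| = 27.1, so F = (-12.81, 23.88). R is determined by |FR| = 51.9 and |RA| = 83.8 together: it lies at the intersection of circle(F, 51.9) and circle(A, 83.8). With |FA| = 81.77, the foot of the radical line on FA is 14.42 from F and the perpendicular offset is √(51.9² − 14.42²) = 49.86. Taking the left-of-FA solution: R = (15.54, 67.36).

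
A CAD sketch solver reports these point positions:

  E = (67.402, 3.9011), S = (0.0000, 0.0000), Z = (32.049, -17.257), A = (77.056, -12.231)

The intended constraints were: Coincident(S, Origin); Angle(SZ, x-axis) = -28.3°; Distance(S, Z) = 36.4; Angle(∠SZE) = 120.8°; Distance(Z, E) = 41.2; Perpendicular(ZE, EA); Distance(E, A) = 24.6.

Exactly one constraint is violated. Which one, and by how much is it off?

Distance(E, A) = 24.6 — off by 5.80.

S = (0.00, 0.00) ✓; SZ at -28.30° ✓; |SZ| = 36.40 ✓; ∠SZE = 120.8° ✓; |ZE| = 41.20 ✓; ∠(ZE, EA) = 90.00° ✓; |EA| = 18.80 ✗.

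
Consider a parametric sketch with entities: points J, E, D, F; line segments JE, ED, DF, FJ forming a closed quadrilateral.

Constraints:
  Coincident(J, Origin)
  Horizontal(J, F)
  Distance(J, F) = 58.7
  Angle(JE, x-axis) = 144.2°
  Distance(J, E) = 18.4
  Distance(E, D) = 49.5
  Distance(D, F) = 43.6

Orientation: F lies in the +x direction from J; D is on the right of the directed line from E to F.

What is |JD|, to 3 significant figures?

31.3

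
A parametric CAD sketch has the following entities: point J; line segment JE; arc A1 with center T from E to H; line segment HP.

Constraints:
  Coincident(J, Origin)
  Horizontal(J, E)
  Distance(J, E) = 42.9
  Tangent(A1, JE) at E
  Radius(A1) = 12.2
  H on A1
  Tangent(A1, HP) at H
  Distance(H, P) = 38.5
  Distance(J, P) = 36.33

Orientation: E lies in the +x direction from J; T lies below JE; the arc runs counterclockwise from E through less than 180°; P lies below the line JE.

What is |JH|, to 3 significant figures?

33.6

J is at the origin; JE is horizontal with |JE| = 42.9 and E on the +x side, so E = (42.9, 0.00). A1 meets JE tangentially, so TE is at right angles to JE, so T = E + (0, -12.2) = (42.9, -12.2). Since TH ⟂ HP (tangency), |TP| = √(12.2² + 38.5²) = 40.4 regardless of where H sits on A1. So P lies on both circle(J, 36.33) and circle(T, 40.4); the below-JE intersection is P = (9.59, -35.0). H is the foot of the tangent from P: H = (33.3, -4.69).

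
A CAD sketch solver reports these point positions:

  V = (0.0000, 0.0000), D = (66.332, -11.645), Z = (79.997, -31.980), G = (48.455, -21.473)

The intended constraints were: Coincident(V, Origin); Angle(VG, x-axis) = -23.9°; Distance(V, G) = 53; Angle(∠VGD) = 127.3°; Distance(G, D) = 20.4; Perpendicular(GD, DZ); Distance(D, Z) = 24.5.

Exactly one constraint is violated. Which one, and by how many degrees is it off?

Perpendicular(GD, DZ) — off by 5.10°.

V = (0.00, 0.00) ✓; VG at -23.90° ✓; |VG| = 53.00 ✓; ∠VGD = 127.3° ✓; |GD| = 20.40 ✓; ∠(GD, DZ) = 84.90° ✗; |DZ| = 24.50 ✓.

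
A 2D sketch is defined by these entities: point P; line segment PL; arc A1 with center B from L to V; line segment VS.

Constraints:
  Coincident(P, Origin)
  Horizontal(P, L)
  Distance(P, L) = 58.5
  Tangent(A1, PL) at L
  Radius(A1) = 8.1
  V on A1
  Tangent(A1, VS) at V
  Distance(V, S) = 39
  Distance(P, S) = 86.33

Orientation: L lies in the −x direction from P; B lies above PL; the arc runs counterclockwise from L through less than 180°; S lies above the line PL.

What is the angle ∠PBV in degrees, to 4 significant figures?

42.10°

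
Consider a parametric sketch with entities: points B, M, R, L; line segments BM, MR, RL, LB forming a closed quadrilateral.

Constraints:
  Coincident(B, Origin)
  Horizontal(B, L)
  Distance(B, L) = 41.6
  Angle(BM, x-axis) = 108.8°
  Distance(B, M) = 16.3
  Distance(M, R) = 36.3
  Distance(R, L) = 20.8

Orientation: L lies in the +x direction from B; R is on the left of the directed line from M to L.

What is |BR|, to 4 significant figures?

35.75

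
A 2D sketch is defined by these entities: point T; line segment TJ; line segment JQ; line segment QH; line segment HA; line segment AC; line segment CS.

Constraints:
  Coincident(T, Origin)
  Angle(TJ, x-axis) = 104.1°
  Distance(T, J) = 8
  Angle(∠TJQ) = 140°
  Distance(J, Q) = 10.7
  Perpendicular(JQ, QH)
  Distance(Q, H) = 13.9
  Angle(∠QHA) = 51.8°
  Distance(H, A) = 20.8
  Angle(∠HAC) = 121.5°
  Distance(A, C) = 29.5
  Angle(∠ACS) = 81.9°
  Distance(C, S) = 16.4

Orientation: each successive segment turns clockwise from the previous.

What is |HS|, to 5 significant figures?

38.087

∠HAC = 121.5° gives AC at 147.40° from the x-axis; with |AC| = 29.5, C = (-28.334, 18.121). ∠ACS = 81.9° gives CS at 49.300° from the x-axis; with |CS| = 16.4, S = (-17.640, 30.554). Then |HS| = |S − H| = 38.087.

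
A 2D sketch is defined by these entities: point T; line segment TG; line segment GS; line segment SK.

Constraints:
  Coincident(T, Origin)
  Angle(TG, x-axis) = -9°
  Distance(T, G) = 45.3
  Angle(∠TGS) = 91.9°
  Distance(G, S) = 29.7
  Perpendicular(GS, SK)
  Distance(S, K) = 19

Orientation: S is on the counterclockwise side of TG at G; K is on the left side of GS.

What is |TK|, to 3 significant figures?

40.8

T is at the origin; TG runs at -9.0° with length 45.3, so G = 45.3·(cos -9.0°, sin -9.0°) = (44.7, -7.09). ∠TGS = 91.9°, so GS runs at -9.0° + (180° − 91.9°) = 79.1° from the x-axis; with |GS| = 29.7, S = G + 29.7·(cos 79.1°, sin 79.1°) = (50.4, 22.1). The perpendicularity gives SK at right angles to GS; with |SK| = 19.0 on the left of GS, K = S + 19.0·(-0.982, 0.189) = (31.7, 25.7). Then |TK| = |K − T| = 40.8.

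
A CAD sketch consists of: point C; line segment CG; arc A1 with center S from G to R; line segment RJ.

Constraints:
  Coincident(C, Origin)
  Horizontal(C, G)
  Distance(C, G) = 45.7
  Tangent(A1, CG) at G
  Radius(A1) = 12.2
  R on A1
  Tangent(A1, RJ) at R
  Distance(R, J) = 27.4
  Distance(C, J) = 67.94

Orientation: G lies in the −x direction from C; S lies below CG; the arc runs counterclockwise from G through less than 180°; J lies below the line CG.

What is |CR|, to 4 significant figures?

59.42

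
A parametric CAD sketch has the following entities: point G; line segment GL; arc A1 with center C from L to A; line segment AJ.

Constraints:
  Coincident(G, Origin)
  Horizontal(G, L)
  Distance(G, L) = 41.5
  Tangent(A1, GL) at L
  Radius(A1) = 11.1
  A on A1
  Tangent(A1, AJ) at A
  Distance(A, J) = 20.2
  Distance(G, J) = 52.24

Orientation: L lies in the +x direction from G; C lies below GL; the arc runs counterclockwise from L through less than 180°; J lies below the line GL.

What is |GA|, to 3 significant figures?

35.0

Checks: ∠(CL, LG) = 90.00° ✓; |CL| = 11.10 ✓; |CA| = 11.10 ✓; ∠(CA, AJ) = 90.00° ✓; |AJ| = 20.20 ✓; |GJ| = 52.24 ✓.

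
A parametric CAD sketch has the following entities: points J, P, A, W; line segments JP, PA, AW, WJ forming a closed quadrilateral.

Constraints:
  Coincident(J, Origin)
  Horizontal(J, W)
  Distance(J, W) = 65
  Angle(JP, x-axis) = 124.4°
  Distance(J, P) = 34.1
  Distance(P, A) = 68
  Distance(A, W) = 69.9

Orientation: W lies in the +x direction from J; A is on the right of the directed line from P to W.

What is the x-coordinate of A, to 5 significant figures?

4.7704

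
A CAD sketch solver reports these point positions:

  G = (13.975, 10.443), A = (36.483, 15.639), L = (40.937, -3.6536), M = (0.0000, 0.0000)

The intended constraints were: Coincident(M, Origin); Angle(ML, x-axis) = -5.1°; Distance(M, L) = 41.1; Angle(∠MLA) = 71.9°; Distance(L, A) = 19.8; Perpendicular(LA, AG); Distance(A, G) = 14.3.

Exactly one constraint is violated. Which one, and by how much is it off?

Distance(A, G) = 14.3 — off by 8.80.

M = (0.00, 0.00) ✓; ML at -5.100° ✓; |ML| = 41.10 ✓; ∠MLA = 71.90° ✓; |LA| = 19.80 ✓; ∠(LA, AG) = 90.00° ✓; |AG| = 23.10 ✗.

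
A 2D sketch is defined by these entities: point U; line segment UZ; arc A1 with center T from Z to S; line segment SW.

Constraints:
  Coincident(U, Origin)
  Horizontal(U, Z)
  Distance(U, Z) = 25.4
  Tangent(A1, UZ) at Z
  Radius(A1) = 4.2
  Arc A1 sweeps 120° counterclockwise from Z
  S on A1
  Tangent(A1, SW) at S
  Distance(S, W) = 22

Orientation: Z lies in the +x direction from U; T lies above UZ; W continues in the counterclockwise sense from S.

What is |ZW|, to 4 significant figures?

26.40

U is at the origin; UZ is horizontal with |UZ| = 25.4 and Z on the +x side, so Z = (25.40, 0.000). Tangency of A1 to UZ means the radius TZ is perpendicular to UZ, so T = Z + (0, 4.2) = (25.40, 4.200). On A1, Z sits at bearing -90° from T; a 120° counterclockwise sweep puts S at bearing 30°, so S = T + 4.2·(cos 30°, sin 30°) = (29.04, 6.300). Tangency of A1 to SW means the radius TS is perpendicular to SW, so SW runs along (−sin 30°, cos 30°); with |SW| = 22.0, W = (18.04, 25.35). Then |ZW| = |W − Z| = 26.40.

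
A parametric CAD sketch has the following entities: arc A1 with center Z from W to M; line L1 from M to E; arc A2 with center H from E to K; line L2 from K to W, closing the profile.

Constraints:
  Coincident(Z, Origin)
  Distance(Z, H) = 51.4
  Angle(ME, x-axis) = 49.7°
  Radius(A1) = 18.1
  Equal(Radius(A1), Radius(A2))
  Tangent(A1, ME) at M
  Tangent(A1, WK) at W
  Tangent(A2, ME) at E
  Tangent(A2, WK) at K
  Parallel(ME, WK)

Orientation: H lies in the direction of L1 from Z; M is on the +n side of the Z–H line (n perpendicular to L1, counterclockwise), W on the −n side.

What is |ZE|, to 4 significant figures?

54.49

The slot axis is L1's direction at 49.7°, so u = (cos 49.7°, sin 49.7°) = (0.6468, 0.7627) and n = (−sin 49.7°, cos 49.7°) = (-0.7627, 0.6468). Z is at the origin and H lies 51.4 along u from Z, so H = 51.4·u = (33.24, 39.20). Tangency of A1 to both parallel lines with radius 18.1 puts M and W at Z ± 18.1·n: M = (-13.80, 11.71), W = (13.80, -11.71). Equal radii place E and K the same way about H: E = H + 18.1·n = (19.44, 50.91), K = H − 18.1·n = (47.05, 27.49). Then |ZE| = |E − Z| = 54.49.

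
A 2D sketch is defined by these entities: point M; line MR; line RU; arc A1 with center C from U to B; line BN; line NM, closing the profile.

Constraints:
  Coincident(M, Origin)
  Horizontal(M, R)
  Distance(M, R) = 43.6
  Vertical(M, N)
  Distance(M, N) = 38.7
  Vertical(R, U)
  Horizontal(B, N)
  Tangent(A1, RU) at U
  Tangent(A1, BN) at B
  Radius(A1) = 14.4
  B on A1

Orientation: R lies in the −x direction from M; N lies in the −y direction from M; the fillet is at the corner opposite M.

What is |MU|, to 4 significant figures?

49.91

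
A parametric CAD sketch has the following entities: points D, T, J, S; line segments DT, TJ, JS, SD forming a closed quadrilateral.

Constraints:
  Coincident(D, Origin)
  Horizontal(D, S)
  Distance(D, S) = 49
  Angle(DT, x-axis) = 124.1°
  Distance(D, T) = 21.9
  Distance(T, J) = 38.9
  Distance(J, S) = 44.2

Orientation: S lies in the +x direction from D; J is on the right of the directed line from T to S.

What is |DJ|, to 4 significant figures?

17.09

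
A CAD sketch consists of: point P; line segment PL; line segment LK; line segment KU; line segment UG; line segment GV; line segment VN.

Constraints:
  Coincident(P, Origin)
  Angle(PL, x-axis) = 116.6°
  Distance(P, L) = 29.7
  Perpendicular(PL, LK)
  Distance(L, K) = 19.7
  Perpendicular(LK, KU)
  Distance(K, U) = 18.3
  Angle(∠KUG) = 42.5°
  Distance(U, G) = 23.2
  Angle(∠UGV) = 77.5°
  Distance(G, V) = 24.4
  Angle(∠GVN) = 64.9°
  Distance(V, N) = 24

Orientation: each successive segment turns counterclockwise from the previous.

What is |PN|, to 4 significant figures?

31.97

P is at the origin; PL runs at 116.6° with length 29.7, so L = (-13.30, 26.56). PL is perpendicular to LK, so LK runs at -153.4°; with |LK| = 19.7, K = (-30.91, 17.74). LK ⟂ KU, so KU runs at -63.40°; with |KU| = 18.3, U = (-22.72, 1.373). ∠KUG = 42.5° gives UG at 74.10° from the x-axis; with |UG| = 23.2, G = (-16.36, 23.68). ∠UGV = 77.5° gives GV at 176.6° from the x-axis; with |GV| = 24.4, V = (-40.72, 25.13). ∠GVN = 64.9° gives VN at -68.30° from the x-axis; with |VN| = 24.0, N = (-31.85, 2.833). Then |PN| = |N − P| = 31.97.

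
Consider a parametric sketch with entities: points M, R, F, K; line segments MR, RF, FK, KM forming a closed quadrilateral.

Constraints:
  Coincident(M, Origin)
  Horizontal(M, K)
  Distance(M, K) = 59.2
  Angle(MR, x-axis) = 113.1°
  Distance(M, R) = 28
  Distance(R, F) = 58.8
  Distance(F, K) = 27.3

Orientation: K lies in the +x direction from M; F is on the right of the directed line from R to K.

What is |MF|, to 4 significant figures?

36.35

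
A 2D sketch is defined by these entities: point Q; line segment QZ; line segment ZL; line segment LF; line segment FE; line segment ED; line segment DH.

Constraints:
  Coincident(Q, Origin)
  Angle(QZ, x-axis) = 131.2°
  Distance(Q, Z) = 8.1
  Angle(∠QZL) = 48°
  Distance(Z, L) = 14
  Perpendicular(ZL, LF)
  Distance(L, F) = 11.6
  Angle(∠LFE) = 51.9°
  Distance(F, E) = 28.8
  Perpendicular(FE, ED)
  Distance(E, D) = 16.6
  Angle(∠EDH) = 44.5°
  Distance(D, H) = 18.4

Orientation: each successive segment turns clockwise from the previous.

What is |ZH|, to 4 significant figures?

3.752

FE is perpendicular to ED, so ED runs at 51.10°; with |ED| = 16.6, D = (-3.488, 25.30). ∠EDH = 44.5° gives DH at -84.40° from the x-axis; with |DH| = 18.4, H = (-1.692, 6.992). Then |ZH| = |H − Z| = 3.752.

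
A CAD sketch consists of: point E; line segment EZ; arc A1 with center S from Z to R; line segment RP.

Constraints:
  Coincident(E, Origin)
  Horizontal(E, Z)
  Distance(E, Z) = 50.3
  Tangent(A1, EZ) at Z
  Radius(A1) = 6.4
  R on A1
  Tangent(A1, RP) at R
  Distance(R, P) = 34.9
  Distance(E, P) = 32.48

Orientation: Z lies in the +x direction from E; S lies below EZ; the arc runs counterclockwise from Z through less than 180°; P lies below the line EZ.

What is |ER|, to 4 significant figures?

45.99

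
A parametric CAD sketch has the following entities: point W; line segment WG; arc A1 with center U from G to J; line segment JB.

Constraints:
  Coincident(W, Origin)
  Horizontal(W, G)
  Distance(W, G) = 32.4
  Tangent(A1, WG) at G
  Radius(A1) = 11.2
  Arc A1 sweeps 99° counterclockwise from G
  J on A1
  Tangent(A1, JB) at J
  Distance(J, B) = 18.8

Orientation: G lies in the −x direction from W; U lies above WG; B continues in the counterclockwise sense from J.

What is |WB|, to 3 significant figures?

39.8

W is at the origin; WG is horizontal with |WG| = 32.4 and G on the −x side, so G = (-32.4, 0.00). Tangency of A1 to WG means the radius UG is perpendicular to WG, so U = G + (0, 11.2) = (-32.4, 11.2). On A1, G sits at bearing -90° from U; a 99° counterclockwise sweep puts J at bearing 9°, so J = U + 11.2·(cos 9°, sin 9°) = (-21.3, 13.0). Since A1 is tangent to JB there, UJ ⟂ JB, so JB runs along (−sin 9°, cos 9°); with |JB| = 18.8, B = (-24.3, 31.5). Then |WB| = |B − W| = 39.8.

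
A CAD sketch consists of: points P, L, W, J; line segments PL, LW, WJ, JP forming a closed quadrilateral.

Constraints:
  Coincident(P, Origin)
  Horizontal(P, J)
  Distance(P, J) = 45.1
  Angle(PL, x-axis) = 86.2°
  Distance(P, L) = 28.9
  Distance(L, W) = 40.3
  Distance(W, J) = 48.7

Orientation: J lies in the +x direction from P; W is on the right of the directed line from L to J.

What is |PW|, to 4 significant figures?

11.47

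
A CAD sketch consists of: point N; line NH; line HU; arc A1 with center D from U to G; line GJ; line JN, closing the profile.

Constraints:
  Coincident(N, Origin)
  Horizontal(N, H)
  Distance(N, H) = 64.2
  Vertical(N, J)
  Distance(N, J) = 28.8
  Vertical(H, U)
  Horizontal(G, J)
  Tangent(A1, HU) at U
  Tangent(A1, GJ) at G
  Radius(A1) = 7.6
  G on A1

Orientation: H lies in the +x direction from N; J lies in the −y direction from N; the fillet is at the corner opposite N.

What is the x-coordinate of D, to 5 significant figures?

56.600

N is at the origin; N and H share the same y with |NH| = 64.2 and H on the +x side, so H = (64.200, 0.0000). N and J share the same x with |NJ| = 28.8 and J on the −y side, so J = (0.0000, -28.800). The virtual corner opposite N is at (64.200, -28.800). A1 meets HU tangentially, so DU is at right angles to HU and A1 meets GJ tangentially, so DG is at right angles to GJ, with radius 7.6, so the center D sits 7.6 in from both sides at D = (56.600, -21.200). So D.x = 56.600.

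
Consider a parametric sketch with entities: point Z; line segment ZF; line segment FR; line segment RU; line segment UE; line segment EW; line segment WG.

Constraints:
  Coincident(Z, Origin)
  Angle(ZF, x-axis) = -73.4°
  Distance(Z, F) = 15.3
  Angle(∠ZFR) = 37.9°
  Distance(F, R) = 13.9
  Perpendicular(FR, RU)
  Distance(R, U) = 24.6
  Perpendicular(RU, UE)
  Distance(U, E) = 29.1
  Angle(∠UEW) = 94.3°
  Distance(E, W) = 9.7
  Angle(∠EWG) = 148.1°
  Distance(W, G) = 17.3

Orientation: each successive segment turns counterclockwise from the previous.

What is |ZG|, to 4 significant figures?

22.26

Z is at the origin; ZF runs at -73.4° with length 15.3, so F = (4.371, -14.66). ∠ZFR = 37.9° gives FR at 68.70° from the x-axis; with |FR| = 13.9, R = (9.420, -1.712). FR is perpendicular to RU, so RU runs at 158.7°; with |RU| = 24.6, U = (-13.50, 7.224). RU ⟂ UE, so UE runs at -111.3°; with |UE| = 29.1, E = (-24.07, -19.89). ∠UEW = 94.3° gives EW at -25.60° from the x-axis; with |EW| = 9.7, W = (-15.32, -24.08). ∠EWG = 148.1° gives WG at 6.300° from the x-axis; with |WG| = 17.3, G = (1.873, -22.18). Then |ZG| = |G − Z| = 22.26.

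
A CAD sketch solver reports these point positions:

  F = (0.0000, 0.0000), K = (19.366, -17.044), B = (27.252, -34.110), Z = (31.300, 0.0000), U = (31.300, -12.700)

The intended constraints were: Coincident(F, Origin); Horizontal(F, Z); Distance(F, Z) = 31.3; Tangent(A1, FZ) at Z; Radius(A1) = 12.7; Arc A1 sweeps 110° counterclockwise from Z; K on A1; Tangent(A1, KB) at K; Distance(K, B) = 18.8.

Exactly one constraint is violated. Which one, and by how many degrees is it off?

Tangent(A1, KB) at K — off by 4.80°.

F = (0.00, 0.00) ✓; F.y = 0.00, Z.y = 0.00 ✓; |FZ| = 31.30 ✓; ∠(UZ, ZF) = 90.00° ✓; |UZ| = 12.70 ✓; bearing(U→K) − bearing(U→Z) = 110.0° ✓; |UK| = 12.70 ✓; ∠(UK, KB) = 85.20° ✗; |KB| = 18.80 ✓.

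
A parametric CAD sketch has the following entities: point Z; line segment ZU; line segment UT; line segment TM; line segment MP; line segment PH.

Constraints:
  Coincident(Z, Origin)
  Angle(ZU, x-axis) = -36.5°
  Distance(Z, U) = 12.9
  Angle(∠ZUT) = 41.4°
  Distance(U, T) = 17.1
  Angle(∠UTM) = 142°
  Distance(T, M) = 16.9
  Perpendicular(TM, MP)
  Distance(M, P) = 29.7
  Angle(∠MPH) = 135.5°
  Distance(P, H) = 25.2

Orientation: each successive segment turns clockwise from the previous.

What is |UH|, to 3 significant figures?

39.3

Z is at the origin; ZU runs at -36.5° with length 12.9, so U = (10.4, -7.67). ∠ZUT = 41.4° gives UT at -175° from the x-axis; with |UT| = 17.1, T = (-6.67, -9.13). ∠UTM = 142.0° gives TM at 147° from the x-axis; with |TM| = 16.9, M = (-20.8, 0.0953). TM is perpendicular to MP, so MP runs at 56.9°; with |MP| = 29.7, P = (-4.61, 25.0). ∠MPH = 135.5° gives PH at 12.4° from the x-axis; with |PH| = 25.2, H = (20.0, 30.4). Then |UH| = |H − U| = 39.3.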